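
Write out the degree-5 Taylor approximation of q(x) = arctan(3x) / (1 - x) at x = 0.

213*x^5/5 - 6*x^4 - 6*x^3 + 3*x^2 + 3*x

Multiply the two series term by term and collect like powers.
q(0) = 0
q′(0) = 3
q′′(0) = 6
q′′′(0) = -36
q^(4)(0) = -144
q^(5)(0) = 5112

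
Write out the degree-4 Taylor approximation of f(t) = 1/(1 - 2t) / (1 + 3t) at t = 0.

Write out both Maclaurin series and multiply, keeping only the needed powers.
f(0) = 1
f′(0) = -1
f′′(0) = 14
f′′′(0) = -78
f^(4)(0) = 1320

55*t^4 - 13*t^3 + 7*t^2 - t + 1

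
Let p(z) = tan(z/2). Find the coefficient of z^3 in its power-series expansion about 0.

1/24

p(0) = 0
p′(0) = 1/2
p′′(0) = 0
p′′′(0) = 1/4
So c_3 = p′′′(0)/3! = 1/24.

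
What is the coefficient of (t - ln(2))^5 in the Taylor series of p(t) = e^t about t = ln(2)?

1/60

p(ln(2)) = 2
p′(ln(2)) = 2
p′′(ln(2)) = 2
p′′′(ln(2)) = 2
p^(4)(ln(2)) = 2
p^(5)(ln(2)) = 2
So c_5 = p^(5)(ln(2))/5! = 1/60.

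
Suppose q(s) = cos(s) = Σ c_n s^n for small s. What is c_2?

-1/2

Compute the successive derivatives at the expansion point and divide by k!.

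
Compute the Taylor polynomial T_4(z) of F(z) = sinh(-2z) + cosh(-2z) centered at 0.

Add the two expansions coefficient-wise.
[z^0] = 1;  [z^1] = -2;  [z^2] = 2;  [z^3] = -4/3;  [z^4] = 2/3.

2*z^4/3 - 4*z^3/3 + 2*z^2 - 2*z + 1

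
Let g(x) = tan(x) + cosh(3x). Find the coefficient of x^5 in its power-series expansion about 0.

2/15

Add the two expansions coefficient-wise.
g(0) = 1
g′(0) = 1
g′′(0) = 9
g′′′(0) = 2
g^(4)(0) = 81
g^(5)(0) = 16
So c_5 = g^(5)(0)/5! = 2/15.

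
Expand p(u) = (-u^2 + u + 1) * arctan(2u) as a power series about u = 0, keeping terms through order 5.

Shift and add copies of the series according to the polynomial's terms.
p(0) = 0
p′(0) = 2
p′′(0) = 4
p′′′(0) = -28
p^(4)(0) = -64
p^(5)(0) = 1088
Dividing each by k! gives the coefficients c_0, ..., c_5.

136*u^5/15 - 8*u^4/3 - 14*u^3/3 + 2*u^2 + 2*u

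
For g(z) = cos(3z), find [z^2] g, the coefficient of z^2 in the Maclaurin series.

[z^0] = 1;  [z^1] = 0;  [z^2] = -9/2.

-9/2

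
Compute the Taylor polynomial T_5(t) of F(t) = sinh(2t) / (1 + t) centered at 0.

Expand each factor separately, then convolve coefficients.
F(0) = 0
F′(0) = 2
F′′(0) = -4
F′′′(0) = 20
F^(4)(0) = -80
F^(5)(0) = 432
Dividing each by k! gives the coefficients c_0, ..., c_5.

18*t^5/5 - 10*t^4/3 + 10*t^3/3 - 2*t^2 + 2*t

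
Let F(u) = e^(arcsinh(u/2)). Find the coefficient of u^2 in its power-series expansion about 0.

Let u equal the inner series; expand the outer function in u and truncate.
F(0) = 1
F′(0) = 1/2
F′′(0) = 1/4
Dividing each by k! gives the coefficients c_0, ..., c_2.

1/8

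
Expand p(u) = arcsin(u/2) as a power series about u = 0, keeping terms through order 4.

p(0) = 0
p′(0) = 1/2
p′′(0) = 0
p′′′(0) = 1/8
p^(4)(0) = 0
Dividing each by k! gives the coefficients c_0, ..., c_4.

u^3/48 + u/2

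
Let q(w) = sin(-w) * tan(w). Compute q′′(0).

Write out both Maclaurin series and multiply, keeping only the needed powers.
From the series, [w^2] q = -1; multiply by 2! = 2 to get -2.

-2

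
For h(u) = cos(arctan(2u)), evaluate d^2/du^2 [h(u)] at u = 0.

Compose series: expand the inner function first, then feed it into the outer expansion.
The coefficient of u^2 in the expansion is -2, so h′′(0) = 2! * (-2) = -4.

-4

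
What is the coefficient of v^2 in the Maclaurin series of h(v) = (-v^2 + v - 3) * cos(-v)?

1/2

Distribute the polynomial across the series and collect like powers.
h(0) = -3
h′(0) = 1
h′′(0) = 1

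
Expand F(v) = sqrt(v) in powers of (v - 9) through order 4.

-5*(v - 9)^4/279936 + (v - 9)^3/3888 - (v - 9)^2/216 + (v - 9)/6 + 3

F(9) = 3
F′(9) = 1/6
F′′(9) = -1/108
F′′′(9) = 1/648
F^(4)(9) = -5/11664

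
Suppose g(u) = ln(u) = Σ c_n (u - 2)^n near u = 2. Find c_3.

1/24

g(2) = ln(2)
g′(2) = 1/2
g′′(2) = -1/4
g′′′(2) = 1/4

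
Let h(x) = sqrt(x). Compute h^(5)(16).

105/8388608

From the series, [(x - 16)^5] h = 7/67108864; multiply by 5! = 120 to get 105/8388608.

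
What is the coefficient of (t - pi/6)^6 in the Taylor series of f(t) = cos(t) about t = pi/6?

f(pi/6) = sqrt(3)/2
f′(pi/6) = -1/2
f′′(pi/6) = -sqrt(3)/2
f′′′(pi/6) = 1/2
f^(4)(pi/6) = sqrt(3)/2
f^(5)(pi/6) = -1/2
f^(6)(pi/6) = -sqrt(3)/2
The Taylor polynomial is Σ f^(k)(pi/6)/k! · (t - pi/6)^k.

-sqrt(3)/1440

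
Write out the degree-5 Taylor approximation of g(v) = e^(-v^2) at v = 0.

v^4/2 - v^2 + 1

g(0) = 1
g′(0) = 0
g′′(0) = -2
g′′′(0) = 0
g^(4)(0) = 12
g^(5)(0) = 0
The Taylor polynomial is Σ g^(k)(0)/k! · v^k.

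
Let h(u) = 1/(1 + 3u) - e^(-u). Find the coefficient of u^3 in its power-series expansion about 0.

Expand each term separately and add.
[u^0] = 0;  [u^1] = -2;  [u^2] = 17/2;  [u^3] = -161/6.
So c_3 = h′′′(0)/3! = -161/6.

-161/6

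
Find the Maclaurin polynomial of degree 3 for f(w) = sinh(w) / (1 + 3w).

Multiply the two series term by term and collect like powers.
[w^0] = 0;  [w^1] = 1;  [w^2] = -3;  [w^3] = 55/6.

55*w^3/6 - 3*w^2 + w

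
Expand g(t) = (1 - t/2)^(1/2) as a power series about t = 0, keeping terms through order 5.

-7*t^5/8192 - 5*t^4/2048 - t^3/128 - t^2/32 - t/4 + 1

g(0) = 1
g′(0) = -1/4
g′′(0) = -1/16
g′′′(0) = -3/64
g^(4)(0) = -15/256
g^(5)(0) = -105/1024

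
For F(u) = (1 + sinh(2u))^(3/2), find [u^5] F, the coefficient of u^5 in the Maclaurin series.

-39/40

Plug the Maclaurin series of the inner function into that of the outer and collect terms.
[u^0] = 1;  [u^1] = 3;  [u^2] = 3/2;  [u^3] = 3/2;  [u^4] = 19/8;  [u^5] = -39/40.
So c_5 = F^(5)(0)/5! = -39/40.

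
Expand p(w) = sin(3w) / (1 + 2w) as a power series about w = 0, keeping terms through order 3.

Multiply the two series term by term and collect like powers.
p(0) = 0
p′(0) = 3
p′′(0) = -12
p′′′(0) = 45

15*w^3/2 - 6*w^2 + 3*w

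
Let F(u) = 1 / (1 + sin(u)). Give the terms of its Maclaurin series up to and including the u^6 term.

Use the geometric series for the reciprocal, then substitute.
[u^0] = 1;  [u^1] = -1;  [u^2] = 1;  [u^3] = -5/6;  [u^4] = 2/3;  [u^5] = -61/120;  [u^6] = 17/45.

17*u^6/45 - 61*u^5/120 + 2*u^4/3 - 5*u^3/6 + u^2 - u + 1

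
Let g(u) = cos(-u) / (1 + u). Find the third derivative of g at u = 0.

-3

Write out both Maclaurin series and multiply, keeping only the needed powers.
The coefficient of u^3 in the expansion is -1/2, so g′′′(0) = 3! * (-1/2) = -3.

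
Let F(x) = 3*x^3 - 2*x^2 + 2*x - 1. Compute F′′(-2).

Compute the successive derivatives at the expansion point and divide by k!.
From the series, [(x + 2)^2] F = -20; multiply by 2! = 2 to get -40.

-40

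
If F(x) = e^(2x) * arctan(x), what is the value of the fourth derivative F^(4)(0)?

16

Expand each factor separately, then convolve coefficients.
The coefficient of x^4 in the expansion is 2/3, so F^(4)(0) = 4! * (2/3) = 16.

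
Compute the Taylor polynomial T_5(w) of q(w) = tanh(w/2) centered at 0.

q(0) = 0
q′(0) = 1/2
q′′(0) = 0
q′′′(0) = -1/4
q^(4)(0) = 0
q^(5)(0) = 1/2
The Taylor polynomial is Σ q^(k)(0)/k! · w^k.

w^5/240 - w^3/24 + w/2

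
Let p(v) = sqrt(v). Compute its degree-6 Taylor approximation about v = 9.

-7*(v - 9)^6/60466176 + 7*(v - 9)^5/5038848 - 5*(v - 9)^4/279936 + (v - 9)^3/3888 - (v - 9)^2/216 + (v - 9)/6 + 3

[(v - 9)^0] = 3;  [(v - 9)^1] = 1/6;  [(v - 9)^2] = -1/216;  [(v - 9)^3] = 1/3888;  [(v - 9)^4] = -5/279936;  [(v - 9)^5] = 7/5038848;  [(v - 9)^6] = -7/60466176.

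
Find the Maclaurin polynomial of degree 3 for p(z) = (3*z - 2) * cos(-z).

Multiply each power in the prefactor through the base expansion.
p(0) = -2
p′(0) = 3
p′′(0) = 2
p′′′(0) = -9
Dividing each by k! gives the coefficients c_0, ..., c_3.

-3*z^3/2 + z^2 + 3*z - 2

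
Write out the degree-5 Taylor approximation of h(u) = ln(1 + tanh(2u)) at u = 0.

Plug the Maclaurin series of the inner function into that of the outer and collect terms.
h(0) = 0
h′(0) = 2
h′′(0) = -4
h′′′(0) = 0
h^(4)(0) = 32
h^(5)(0) = 0
Then c_k = h^(k)(0)/k! gives each Taylor coefficient.

4*u^4/3 - 2*u^2 + 2*u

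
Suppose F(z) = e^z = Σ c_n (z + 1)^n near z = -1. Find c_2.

Compute the successive derivatives at the expansion point and divide by k!.

e^(-1)/2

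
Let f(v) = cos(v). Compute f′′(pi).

1

Compute the successive derivatives at the expansion point and divide by k!.
From the series, [(v - pi)^2] f = 1/2; multiply by 2! = 2 to get 1.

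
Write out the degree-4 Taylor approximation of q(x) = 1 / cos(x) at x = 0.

Invert the denominator's series and multiply.

5*x^4/24 + x^2/2 + 1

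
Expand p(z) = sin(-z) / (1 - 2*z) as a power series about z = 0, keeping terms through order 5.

Expand 1/(denominator) as a geometric series and multiply by the numerator's series.
p(0) = 0
p′(0) = -1
p′′(0) = -4
p′′′(0) = -23
p^(4)(0) = -184
p^(5)(0) = -1841
The Taylor polynomial is Σ p^(k)(0)/k! · z^k.

-1841*z^5/120 - 23*z^4/3 - 23*z^3/6 - 2*z^2 - z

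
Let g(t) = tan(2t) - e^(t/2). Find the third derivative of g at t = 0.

Expand each term separately and add.
The coefficient of t^3 in the expansion is 127/48, so g′′′(0) = 3! * (127/48) = 127/8.

127/8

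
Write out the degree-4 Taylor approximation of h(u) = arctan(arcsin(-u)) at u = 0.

Let u equal the inner series; expand the outer function in u and truncate.

u^3/6 - u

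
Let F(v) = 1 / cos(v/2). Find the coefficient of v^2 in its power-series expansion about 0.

1/8

Invert the denominator's series and multiply.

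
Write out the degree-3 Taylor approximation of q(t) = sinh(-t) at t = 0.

-t^3/6 - t

q(0) = 0
q′(0) = -1
q′′(0) = 0
q′′′(0) = -1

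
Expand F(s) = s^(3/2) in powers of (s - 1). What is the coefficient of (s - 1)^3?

Compute the successive derivatives at the expansion point and divide by k!.
[(s - 1)^0] = 1;  [(s - 1)^1] = 3/2;  [(s - 1)^2] = 3/8;  [(s - 1)^3] = -1/16.
So c_3 = F′′′(1)/3! = -1/16.

-1/16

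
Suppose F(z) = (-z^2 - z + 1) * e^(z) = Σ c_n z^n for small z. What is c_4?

Distribute the polynomial across the series and collect like powers.
F(0) = 1
F′(0) = 0
F′′(0) = -3
F′′′(0) = -8
F^(4)(0) = -15

-5/8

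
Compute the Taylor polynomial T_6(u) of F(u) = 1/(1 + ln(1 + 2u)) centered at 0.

26312*u^6/45 - 15*2^(13/14)*3^(45/56)*5^(38/63)*7^(1/126)*u^5 + 176*u^4/3 - 56*u^3/3 + 6*u^2 - 2*u + 1

Plug the Maclaurin series of the inner function into that of the outer and collect terms.
F(0) = 1
F′(0) = -2
F′′(0) = 12
F′′′(0) = -112
F^(4)(0) = 1408
F^(5)(0) = -1800*2^(13/14)*3^(45/56)*5^(38/63)*7^(1/126)
F^(6)(0) = 420992
The Taylor polynomial is Σ F^(k)(0)/k! · u^k.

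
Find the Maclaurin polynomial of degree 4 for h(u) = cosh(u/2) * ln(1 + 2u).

Take the Cauchy product of the two expansions.
[u^0] = 0;  [u^1] = 2;  [u^2] = -2;  [u^3] = 35/12;  [u^4] = -17/4.

-17*u^4/4 + 35*u^3/12 - 2*u^2 + 2*u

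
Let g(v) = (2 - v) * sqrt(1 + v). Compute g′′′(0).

Shift and add copies of the series according to the polynomial's terms.
The coefficient of v^3 in the expansion is 1/4, so g′′′(0) = 3! * (1/4) = 3/2.

3/2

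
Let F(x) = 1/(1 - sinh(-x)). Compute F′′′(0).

-7

Compose series: expand the inner function first, then feed it into the outer expansion.
From the series, [x^3] F = -7/6; multiply by 3! = 6 to get -7.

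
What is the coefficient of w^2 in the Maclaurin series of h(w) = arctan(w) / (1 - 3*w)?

3

Multiply the numerator's expansion by the denominator's geometric series.
h(0) = 0
h′(0) = 1
h′′(0) = 6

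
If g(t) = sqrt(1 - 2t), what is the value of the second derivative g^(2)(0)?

-1

From the series, [t^2] g = -1/2; multiply by 2! = 2 to get -1.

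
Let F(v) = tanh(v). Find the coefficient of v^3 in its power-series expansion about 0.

c_3 = F′′′(0)/3! = -1/3.

-1/3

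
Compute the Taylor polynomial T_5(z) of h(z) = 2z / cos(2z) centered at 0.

20*z^5/3 + 4*z^3 + 2*z

Write the quotient as an unknown series and match coefficients against numerator = denominator · series.
[z^0] = 0;  [z^1] = 2;  [z^2] = 0;  [z^3] = 4;  [z^4] = 0;  [z^5] = 20/3.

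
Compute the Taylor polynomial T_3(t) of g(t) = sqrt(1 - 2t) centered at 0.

Apply the Taylor formula c_k = f^(k)(a)/k!.
[t^0] = 1;  [t^1] = -1;  [t^2] = -1/2;  [t^3] = -1/2.

-t^3/2 - t^2/2 - t + 1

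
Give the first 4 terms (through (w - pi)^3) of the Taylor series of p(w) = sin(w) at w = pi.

(w - pi)^3/6 - (w - pi)

[(w - pi)^0] = 0;  [(w - pi)^1] = -1;  [(w - pi)^2] = 0;  [(w - pi)^3] = 1/6.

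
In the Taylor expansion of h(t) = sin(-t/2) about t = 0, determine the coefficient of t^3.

1/48

h(0) = 0
h′(0) = -1/2
h′′(0) = 0
h′′′(0) = 1/8
So c_3 = h′′′(0)/3! = 1/48.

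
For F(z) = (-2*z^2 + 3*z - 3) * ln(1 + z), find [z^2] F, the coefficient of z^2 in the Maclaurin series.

Distribute the polynomial across the series and collect like powers.
[z^0] = 0;  [z^1] = -3;  [z^2] = 9/2.
So c_2 = F′′(0)/2! = 9/2.

9/2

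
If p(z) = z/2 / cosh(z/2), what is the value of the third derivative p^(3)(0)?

Invert the denominator's series and multiply.
The coefficient of z^3 in the expansion is -1/16, so p′′′(0) = 3! * (-1/16) = -3/8.

-3/8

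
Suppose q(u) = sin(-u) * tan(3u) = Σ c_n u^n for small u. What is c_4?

-17/2

Take the Cauchy product of the two expansions.
[u^0] = 0;  [u^1] = 0;  [u^2] = -3;  [u^3] = 0;  [u^4] = -17/2.
So c_4 = q^(4)(0)/4! = -17/2.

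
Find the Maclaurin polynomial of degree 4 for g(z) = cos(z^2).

g(0) = 1
g′(0) = 0
g′′(0) = 0
g′′′(0) = 0
g^(4)(0) = -12

1 - z^4/2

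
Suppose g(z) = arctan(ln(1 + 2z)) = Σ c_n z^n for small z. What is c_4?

Let u equal the inner series; expand the outer function in u and truncate.
g(0) = 0
g′(0) = 2
g′′(0) = -4
g′′′(0) = 0
g^(4)(0) = 96

4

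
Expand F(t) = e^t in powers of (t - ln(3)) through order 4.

(t - ln(3))^4/8 + (t - ln(3))^3/2 + 3*(t - ln(3))^2/2 + 3*(t - ln(3)) + 3

F(ln(3)) = 3
F′(ln(3)) = 3
F′′(ln(3)) = 3
F′′′(ln(3)) = 3
F^(4)(ln(3)) = 3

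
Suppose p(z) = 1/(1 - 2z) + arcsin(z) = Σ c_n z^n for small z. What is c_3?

Expand each term separately and add.
[z^0] = 1;  [z^1] = 3;  [z^2] = 4;  [z^3] = 49/6.

49/6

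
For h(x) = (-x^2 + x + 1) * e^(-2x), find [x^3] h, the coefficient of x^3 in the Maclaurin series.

8/3

Multiply each power in the prefactor through the base expansion.
[x^0] = 1;  [x^1] = -1;  [x^2] = -1;  [x^3] = 8/3.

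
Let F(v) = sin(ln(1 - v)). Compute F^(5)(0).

10

Substitute the inner expansion into the outer series and collect powers.
The coefficient of v^5 in the expansion is 1/12, so F^(5)(0) = 5! * (1/12) = 10.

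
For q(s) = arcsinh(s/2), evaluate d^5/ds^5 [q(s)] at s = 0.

From the series, [s^5] q = 3/1280; multiply by 5! = 120 to get 9/32.

9/32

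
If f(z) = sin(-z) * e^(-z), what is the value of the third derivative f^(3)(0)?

-2

Expand each factor separately, then convolve coefficients.
The coefficient of z^3 in the expansion is -1/3, so f′′′(0) = 3! * (-1/3) = -2.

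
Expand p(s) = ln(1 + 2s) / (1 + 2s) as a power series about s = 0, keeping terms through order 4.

Take the Cauchy product of the two expansions.
p(0) = 0
p′(0) = 2
p′′(0) = -12
p′′′(0) = 88
p^(4)(0) = -800
Then c_k = p^(k)(0)/k! gives each Taylor coefficient.

-100*s^4/3 + 44*s^3/3 - 6*s^2 + 2*s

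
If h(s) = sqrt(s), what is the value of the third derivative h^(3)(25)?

3/25000

Differentiate repeatedly and evaluate at the center.
From the series, [(s - 25)^3] h = 1/50000; multiply by 3! = 6 to get 3/25000.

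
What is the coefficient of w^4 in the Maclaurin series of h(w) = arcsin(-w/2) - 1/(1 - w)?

Expand each term separately and add.
h(0) = -1
h′(0) = -3/2
h′′(0) = -2
h′′′(0) = -49/8
h^(4)(0) = -24
So c_4 = h^(4)(0)/4! = -1.

-1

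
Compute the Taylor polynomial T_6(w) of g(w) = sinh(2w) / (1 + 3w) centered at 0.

Multiply the two series term by term and collect like powers.
g(0) = 0
g′(0) = 2
g′′(0) = -12
g′′′(0) = 116
g^(4)(0) = -1392
g^(5)(0) = 20912
g^(6)(0) = -376416
Then c_k = g^(k)(0)/k! gives each Taylor coefficient.

-2614*w^6/5 + 2614*w^5/15 - 58*w^4 + 58*w^3/3 - 6*w^2 + 2*w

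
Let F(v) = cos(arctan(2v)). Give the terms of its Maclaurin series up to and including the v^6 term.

-20*v^6 + 6*v^4 - 2*v^2 + 1

Let u equal the inner series; expand the outer function in u and truncate.
F(0) = 1
F′(0) = 0
F′′(0) = -4
F′′′(0) = 0
F^(4)(0) = 144
F^(5)(0) = 0
F^(6)(0) = -14400
Dividing each by k! gives the coefficients c_0, ..., c_6.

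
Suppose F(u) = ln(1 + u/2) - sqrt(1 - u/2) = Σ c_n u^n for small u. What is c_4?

-27/2048

Expand each term separately and add.
F(0) = -1
F′(0) = 3/4
F′′(0) = -3/16
F′′′(0) = 19/64
F^(4)(0) = -81/256
So c_4 = F^(4)(0)/4! = -27/2048.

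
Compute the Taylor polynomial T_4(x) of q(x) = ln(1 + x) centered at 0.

q(0) = 0
q′(0) = 1
q′′(0) = -1
q′′′(0) = 2
q^(4)(0) = -6
The Taylor polynomial is Σ q^(k)(0)/k! · x^k.

-x^4/4 + x^3/3 - x^2/2 + x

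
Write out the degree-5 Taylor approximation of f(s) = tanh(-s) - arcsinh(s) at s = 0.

Combine the two series term by term.
[s^0] = 0;  [s^1] = -2;  [s^2] = 0;  [s^3] = 1/2;  [s^4] = 0;  [s^5] = -5/24.

-5*s^5/24 + s^3/2 - 2*s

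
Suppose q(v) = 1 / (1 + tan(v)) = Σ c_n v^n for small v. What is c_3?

Use the geometric series for the reciprocal, then substitute.
q(0) = 1
q′(0) = -1
q′′(0) = 2
q′′′(0) = -8
Dividing each by k! gives the coefficients c_0, ..., c_3.

-4/3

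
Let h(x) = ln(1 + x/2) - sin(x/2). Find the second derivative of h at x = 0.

Add the two expansions coefficient-wise.
The coefficient of x^2 in the expansion is -1/8, so h′′(0) = 2! * (-1/8) = -1/4.

-1/4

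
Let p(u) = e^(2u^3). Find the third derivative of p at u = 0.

The coefficient of u^3 in the expansion is 2, so p′′′(0) = 3! * (2) = 12.

12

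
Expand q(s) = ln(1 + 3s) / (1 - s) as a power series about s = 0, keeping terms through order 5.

Multiply the two series term by term and collect like powers.
q(0) = 0
q′(0) = 3
q′′(0) = -3
q′′′(0) = 45
q^(4)(0) = -306
q^(5)(0) = 4302

717*s^5/20 - 51*s^4/4 + 15*s^3/2 - 3*s^2/2 + 3*s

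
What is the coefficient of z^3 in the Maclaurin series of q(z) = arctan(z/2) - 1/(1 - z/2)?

Expand each term separately and add.
q(0) = -1
q′(0) = 0
q′′(0) = -1/2
q′′′(0) = -1
So c_3 = q′′′(0)/3! = -1/6.

-1/6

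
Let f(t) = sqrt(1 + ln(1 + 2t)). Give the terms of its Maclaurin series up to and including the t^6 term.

Substitute the inner expansion into the outer series and collect powers.
f(0) = 1
f′(0) = 1
f′′(0) = -3
f′′′(0) = 17
f^(4)(0) = -143
f^(5)(0) = 1609
f^(6)(0) = -22819

-22819*t^6/720 + 1609*t^5/120 - 143*t^4/24 + 17*t^3/6 - 3*t^2/2 + t + 1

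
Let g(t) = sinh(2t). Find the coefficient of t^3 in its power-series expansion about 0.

4/3

Differentiate repeatedly and evaluate at the center.
So c_3 = g′′′(0)/3! = 4/3.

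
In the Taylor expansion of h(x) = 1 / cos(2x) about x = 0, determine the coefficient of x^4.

10/3

Write the quotient as an unknown series and match coefficients against numerator = denominator · series.
h(0) = 1
h′(0) = 0
h′′(0) = 4
h′′′(0) = 0
h^(4)(0) = 80
So c_4 = h^(4)(0)/4! = 10/3.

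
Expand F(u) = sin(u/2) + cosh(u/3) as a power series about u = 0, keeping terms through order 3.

Expand each term separately and add.
F(0) = 1
F′(0) = 1/2
F′′(0) = 1/9
F′′′(0) = -1/8
The Taylor polynomial is Σ F^(k)(0)/k! · u^k.

-u^3/48 + u^2/18 + u/2 + 1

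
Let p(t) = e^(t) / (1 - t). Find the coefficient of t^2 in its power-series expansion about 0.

Take the Cauchy product of the two expansions.
p(0) = 1
p′(0) = 2
p′′(0) = 5

5/2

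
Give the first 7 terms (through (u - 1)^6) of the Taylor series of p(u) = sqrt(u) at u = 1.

p(1) = 1
p′(1) = 1/2
p′′(1) = -1/4
p′′′(1) = 3/8
p^(4)(1) = -15/16
p^(5)(1) = 105/32
p^(6)(1) = -945/64
Then c_k = p^(k)(1)/k! gives each Taylor coefficient.

-21*(u - 1)^6/1024 + 7*(u - 1)^5/256 - 5*(u - 1)^4/128 + (u - 1)^3/16 - (u - 1)^2/8 + (u - 1)/2 + 1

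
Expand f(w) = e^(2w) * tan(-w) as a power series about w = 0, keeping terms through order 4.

-2*w^4 - 7*w^3/3 - 2*w^2 - w

Write out both Maclaurin series and multiply, keeping only the needed powers.
f(0) = 0
f′(0) = -1
f′′(0) = -4
f′′′(0) = -14
f^(4)(0) = -48
Dividing each by k! gives the coefficients c_0, ..., c_4.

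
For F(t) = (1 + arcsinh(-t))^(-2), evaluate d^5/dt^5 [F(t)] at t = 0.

Substitute the inner expansion into the outer series and collect powers.
From the series, [t^5] F = 83/20; multiply by 5! = 120 to get 498.

498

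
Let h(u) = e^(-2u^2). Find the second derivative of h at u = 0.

The coefficient of u^2 in the expansion is -2, so h′′(0) = 2! * (-2) = -4.

-4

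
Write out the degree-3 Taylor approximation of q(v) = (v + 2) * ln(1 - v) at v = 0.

Shift and add copies of the series according to the polynomial's terms.
q(0) = 0
q′(0) = -2
q′′(0) = -4
q′′′(0) = -7
The Taylor polynomial is Σ q^(k)(0)/k! · v^k.

-7*v^3/6 - 2*v^2 - 2*v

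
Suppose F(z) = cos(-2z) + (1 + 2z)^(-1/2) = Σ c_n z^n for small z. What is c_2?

Expand each term separately and add.
F(0) = 2
F′(0) = -1
F′′(0) = -1
Dividing each by k! gives the coefficients c_0, ..., c_2.

-1/2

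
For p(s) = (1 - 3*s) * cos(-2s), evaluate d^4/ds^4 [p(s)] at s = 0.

Shift and add copies of the series according to the polynomial's terms.
The coefficient of s^4 in the expansion is 2/3, so p^(4)(0) = 4! * (2/3) = 16.

16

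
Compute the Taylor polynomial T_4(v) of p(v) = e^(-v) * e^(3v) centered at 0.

2*v^4/3 + 4*v^3/3 + 2*v^2 + 2*v + 1

Expand each factor separately, then convolve coefficients.
[v^0] = 1;  [v^1] = 2;  [v^2] = 2;  [v^3] = 4/3;  [v^4] = 2/3.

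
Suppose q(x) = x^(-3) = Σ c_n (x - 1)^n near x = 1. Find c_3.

-10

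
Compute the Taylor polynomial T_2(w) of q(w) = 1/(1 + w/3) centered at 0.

w^2/9 - w/3 + 1

Use the known series and substitute for the argument.
q(0) = 1
q′(0) = -1/3
q′′(0) = 2/9
The Taylor polynomial is Σ q^(k)(0)/k! · w^k.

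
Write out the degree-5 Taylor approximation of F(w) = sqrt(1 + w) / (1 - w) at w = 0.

365*w^5/256 + 179*w^4/128 + 23*w^3/16 + 11*w^2/8 + 3*w/2 + 1

Take the Cauchy product of the two expansions.
[w^0] = 1;  [w^1] = 3/2;  [w^2] = 11/8;  [w^3] = 23/16;  [w^4] = 179/128;  [w^5] = 365/256.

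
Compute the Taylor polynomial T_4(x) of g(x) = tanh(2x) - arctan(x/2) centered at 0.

Add the two expansions coefficient-wise.
[x^0] = 0;  [x^1] = 3/2;  [x^2] = 0;  [x^3] = -21/8;  [x^4] = 0.

-21*x^3/8 + 3*x/2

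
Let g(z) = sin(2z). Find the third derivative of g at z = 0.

-8

Differentiate repeatedly and evaluate at the center.
From the series, [z^3] g = -4/3; multiply by 3! = 6 to get -8.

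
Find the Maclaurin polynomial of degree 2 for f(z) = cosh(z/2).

z^2/8 + 1

f(0) = 1
f′(0) = 0
f′′(0) = 1/4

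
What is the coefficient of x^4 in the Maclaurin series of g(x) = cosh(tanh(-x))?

Substitute the inner expansion into the outer series and collect powers.
g(0) = 1
g′(0) = 0
g′′(0) = 1
g′′′(0) = 0
g^(4)(0) = -7
So c_4 = g^(4)(0)/4! = -7/24.

-7/24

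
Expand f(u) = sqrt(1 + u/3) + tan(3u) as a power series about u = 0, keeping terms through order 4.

-5*u^4/10368 + 3889*u^3/432 - u^2/72 + 19*u/6 + 1

Combine the two series term by term.
[u^0] = 1;  [u^1] = 19/6;  [u^2] = -1/72;  [u^3] = 3889/432;  [u^4] = -5/10368.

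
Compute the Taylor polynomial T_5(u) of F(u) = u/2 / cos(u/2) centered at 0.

5*u^5/768 + u^3/16 + u/2

Write the quotient as an unknown series and match coefficients against numerator = denominator · series.
F(0) = 0
F′(0) = 1/2
F′′(0) = 0
F′′′(0) = 3/8
F^(4)(0) = 0
F^(5)(0) = 25/32
The Taylor polynomial is Σ F^(k)(0)/k! · u^k.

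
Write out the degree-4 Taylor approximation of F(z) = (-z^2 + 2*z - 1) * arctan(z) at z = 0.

-2*z^4/3 - 2*z^3/3 + 2*z^2 - z

Multiply each power in the prefactor through the base expansion.
F(0) = 0
F′(0) = -1
F′′(0) = 4
F′′′(0) = -4
F^(4)(0) = -16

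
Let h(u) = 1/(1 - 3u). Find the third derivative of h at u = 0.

162

The coefficient of u^3 in the expansion is 27, so h′′′(0) = 3! * (27) = 162.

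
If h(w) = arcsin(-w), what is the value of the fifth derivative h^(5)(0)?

The coefficient of w^5 in the expansion is -3/40, so h^(5)(0) = 5! * (-3/40) = -9.

-9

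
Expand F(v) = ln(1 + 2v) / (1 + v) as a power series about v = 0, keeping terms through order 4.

-32*v^4/3 + 20*v^3/3 - 4*v^2 + 2*v

Expand each factor separately, then convolve coefficients.
F(0) = 0
F′(0) = 2
F′′(0) = -8
F′′′(0) = 40
F^(4)(0) = -256
Then c_k = F^(k)(0)/k! gives each Taylor coefficient.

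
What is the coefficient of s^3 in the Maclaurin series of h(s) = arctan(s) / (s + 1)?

2/3

Multiply the numerator's expansion by the denominator's geometric series.
h(0) = 0
h′(0) = 1
h′′(0) = -2
h′′′(0) = 4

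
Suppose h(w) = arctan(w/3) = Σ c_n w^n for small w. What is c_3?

c_3 = h′′′(0)/3! = -1/81.

-1/81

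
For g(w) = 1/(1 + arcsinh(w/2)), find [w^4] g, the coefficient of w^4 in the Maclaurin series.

Plug the Maclaurin series of the inner function into that of the outer and collect terms.
[w^0] = 1;  [w^1] = -1/2;  [w^2] = 1/4;  [w^3] = -5/48;  [w^4] = 1/24.

1/24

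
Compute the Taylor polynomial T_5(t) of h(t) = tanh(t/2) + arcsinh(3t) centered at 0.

875*t^5/48 - 109*t^3/24 + 7*t/2

Combine the two series term by term.
h(0) = 0
h′(0) = 7/2
h′′(0) = 0
h′′′(0) = -109/4
h^(4)(0) = 0
h^(5)(0) = 4375/2
Dividing each by k! gives the coefficients c_0, ..., c_5.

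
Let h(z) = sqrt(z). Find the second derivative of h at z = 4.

The coefficient of (z - 4)^2 in the expansion is -1/64, so h′′(4) = 2! * (-1/64) = -1/32.

-1/32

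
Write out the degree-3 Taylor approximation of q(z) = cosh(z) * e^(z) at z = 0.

2*z^3/3 + z^2 + z + 1

Write out both Maclaurin series and multiply, keeping only the needed powers.
[z^0] = 1;  [z^1] = 1;  [z^2] = 1;  [z^3] = 2/3.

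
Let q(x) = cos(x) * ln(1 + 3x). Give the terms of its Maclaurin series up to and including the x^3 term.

Write out both Maclaurin series and multiply, keeping only the needed powers.
q(0) = 0
q′(0) = 3
q′′(0) = -9
q′′′(0) = 45
Then c_k = q^(k)(0)/k! gives each Taylor coefficient.

15*x^3/2 - 9*x^2/2 + 3*x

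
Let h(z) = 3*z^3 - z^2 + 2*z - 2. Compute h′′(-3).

-56

Use the known series and substitute for the argument.
The coefficient of (z + 3)^2 in the expansion is -28, so h′′(-3) = 2! * (-28) = -56.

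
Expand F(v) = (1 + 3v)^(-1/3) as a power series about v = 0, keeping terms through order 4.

35*v^4/3 - 14*v^3/3 + 2*v^2 - v + 1

F(0) = 1
F′(0) = -1
F′′(0) = 4
F′′′(0) = -28
F^(4)(0) = 280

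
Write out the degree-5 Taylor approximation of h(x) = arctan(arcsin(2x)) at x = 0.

Plug the Maclaurin series of the inner function into that of the outer and collect terms.
h(0) = 0
h′(0) = 2
h′′(0) = 0
h′′′(0) = -8
h^(4)(0) = 0
h^(5)(0) = 416
Dividing each by k! gives the coefficients c_0, ..., c_5.

52*x^5/15 - 4*x^3/3 + 2*x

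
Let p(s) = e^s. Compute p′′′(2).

Apply the Taylor formula c_k = f^(k)(a)/k!.
The coefficient of (s - 2)^3 in the expansion is e^(2)/6, so p′′′(2) = 3! * (e^(2)/6) = e^(2).

e^(2)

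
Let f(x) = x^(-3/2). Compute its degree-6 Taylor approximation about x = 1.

Differentiate repeatedly and evaluate at the center.
f(1) = 1
f′(1) = -3/2
f′′(1) = 15/4
f′′′(1) = -105/8
f^(4)(1) = 945/16
f^(5)(1) = -10395/32
f^(6)(1) = 135135/64
Then c_k = f^(k)(1)/k! gives each Taylor coefficient.

3003*(x - 1)^6/1024 - 693*(x - 1)^5/256 + 315*(x - 1)^4/128 - 35*(x - 1)^3/16 + 15*(x - 1)^2/8 - 3*(x - 1)/2 + 1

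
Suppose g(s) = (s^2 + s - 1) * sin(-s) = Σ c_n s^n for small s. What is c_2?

-1

Shift and add copies of the series according to the polynomial's terms.
g(0) = 0
g′(0) = 1
g′′(0) = -2
Then c_k = g^(k)(0)/k! gives each Taylor coefficient.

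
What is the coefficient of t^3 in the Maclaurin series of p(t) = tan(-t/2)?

-1/24

Compute the successive derivatives at the expansion point and divide by k!.
[t^0] = 0;  [t^1] = -1/2;  [t^2] = 0;  [t^3] = -1/24.
So c_3 = p′′′(0)/3! = -1/24.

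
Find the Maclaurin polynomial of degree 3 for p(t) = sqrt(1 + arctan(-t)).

5*t^3/48 - t^2/8 - t/2 + 1

Plug the Maclaurin series of the inner function into that of the outer and collect terms.
p(0) = 1
p′(0) = -1/2
p′′(0) = -1/4
p′′′(0) = 5/8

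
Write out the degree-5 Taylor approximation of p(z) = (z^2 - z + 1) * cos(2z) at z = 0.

Multiply each power in the prefactor through the base expansion.
p(0) = 1
p′(0) = -1
p′′(0) = -2
p′′′(0) = 12
p^(4)(0) = -32
p^(5)(0) = -80

-2*z^5/3 - 4*z^4/3 + 2*z^3 - z^2 - z + 1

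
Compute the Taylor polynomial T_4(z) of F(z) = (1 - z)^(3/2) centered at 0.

3*z^4/128 + z^3/16 + 3*z^2/8 - 3*z/2 + 1

Apply the Taylor formula c_k = f^(k)(a)/k!.
F(0) = 1
F′(0) = -3/2
F′′(0) = 3/4
F′′′(0) = 3/8
F^(4)(0) = 9/16
Dividing each by k! gives the coefficients c_0, ..., c_4.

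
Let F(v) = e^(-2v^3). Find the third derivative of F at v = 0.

-12

The coefficient of v^3 in the expansion is -2, so F′′′(0) = 3! * (-2) = -12.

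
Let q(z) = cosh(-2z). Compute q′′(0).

4

The coefficient of z^2 in the expansion is 2, so q′′(0) = 2! * (2) = 4.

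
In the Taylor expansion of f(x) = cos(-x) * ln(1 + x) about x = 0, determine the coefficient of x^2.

Take the Cauchy product of the two expansions.
f(0) = 0
f′(0) = 1
f′′(0) = -1

-1/2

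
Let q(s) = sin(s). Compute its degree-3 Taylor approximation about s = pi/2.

q(pi/2) = 1
q′(pi/2) = 0
q′′(pi/2) = -1
q′′′(pi/2) = 0

1 - (s - pi/2)^2/2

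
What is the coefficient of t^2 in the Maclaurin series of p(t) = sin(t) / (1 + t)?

-1

Multiply the two series term by term and collect like powers.
So c_2 = p′′(0)/2! = -1.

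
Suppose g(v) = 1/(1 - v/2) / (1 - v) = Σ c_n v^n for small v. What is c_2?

Take the Cauchy product of the two expansions.
So c_2 = g′′(0)/2! = 7/4.

7/4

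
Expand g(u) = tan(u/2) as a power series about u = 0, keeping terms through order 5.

u^5/240 + u^3/24 + u/2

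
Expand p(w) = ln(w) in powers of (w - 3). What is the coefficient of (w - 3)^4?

-1/324

Compute the successive derivatives at the expansion point and divide by k!.
p(3) = ln(3)
p′(3) = 1/3
p′′(3) = -1/9
p′′′(3) = 2/27
p^(4)(3) = -2/27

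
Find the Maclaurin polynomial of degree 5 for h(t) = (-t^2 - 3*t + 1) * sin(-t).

-7*t^5/40 - t^4/2 + 7*t^3/6 + 3*t^2 - t

Multiply each power in the prefactor through the base expansion.
h(0) = 0
h′(0) = -1
h′′(0) = 6
h′′′(0) = 7
h^(4)(0) = -12
h^(5)(0) = -21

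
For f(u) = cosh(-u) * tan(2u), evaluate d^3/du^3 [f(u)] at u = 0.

Multiply the two series term by term and collect like powers.
The coefficient of u^3 in the expansion is 11/3, so f′′′(0) = 3! * (11/3) = 22.

22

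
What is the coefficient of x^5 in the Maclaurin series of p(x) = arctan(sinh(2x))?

4/3

Substitute the inner expansion into the outer series and collect powers.
p(0) = 0
p′(0) = 2
p′′(0) = 0
p′′′(0) = -8
p^(4)(0) = 0
p^(5)(0) = 160
The Taylor polynomial is Σ p^(k)(0)/k! · x^k.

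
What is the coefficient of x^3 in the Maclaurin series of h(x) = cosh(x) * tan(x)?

5/6

Take the Cauchy product of the two expansions.
So c_3 = h′′′(0)/3! = 5/6.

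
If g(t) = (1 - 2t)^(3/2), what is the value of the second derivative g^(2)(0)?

From the series, [t^2] g = 3/2; multiply by 2! = 2 to get 3.

3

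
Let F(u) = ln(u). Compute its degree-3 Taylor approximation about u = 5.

(u - 5)^3/375 - (u - 5)^2/50 + (u - 5)/5 + ln(5)

F(5) = ln(5)
F′(5) = 1/5
F′′(5) = -1/25
F′′′(5) = 2/125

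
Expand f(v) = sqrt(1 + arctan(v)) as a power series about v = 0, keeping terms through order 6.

-1489*v^6/46080 + 83*v^5/1280 + 17*v^4/384 - 5*v^3/48 - v^2/8 + v/2 + 1

Let u equal the inner series; expand the outer function in u and truncate.
f(0) = 1
f′(0) = 1/2
f′′(0) = -1/4
f′′′(0) = -5/8
f^(4)(0) = 17/16
f^(5)(0) = 249/32
f^(6)(0) = -1489/64
Dividing each by k! gives the coefficients c_0, ..., c_6.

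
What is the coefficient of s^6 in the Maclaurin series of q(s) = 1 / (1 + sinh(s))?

77/45

Expand as Σ (-1)^k u^k with u equal to the inner function's series.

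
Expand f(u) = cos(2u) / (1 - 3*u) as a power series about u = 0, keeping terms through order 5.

191*u^5 + 191*u^4/3 + 21*u^3 + 7*u^2 + 3*u + 1

Multiply the numerator's expansion by the denominator's geometric series.
f(0) = 1
f′(0) = 3
f′′(0) = 14
f′′′(0) = 126
f^(4)(0) = 1528
f^(5)(0) = 22920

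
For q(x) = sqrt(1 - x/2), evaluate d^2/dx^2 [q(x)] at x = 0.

-1/16

Apply the Taylor formula c_k = f^(k)(a)/k!.
The coefficient of x^2 in the expansion is -1/32, so q′′(0) = 2! * (-1/32) = -1/16.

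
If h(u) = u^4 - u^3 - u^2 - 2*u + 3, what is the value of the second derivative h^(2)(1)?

4

The coefficient of (u - 1)^2 in the expansion is 2, so h′′(1) = 2! * (2) = 4.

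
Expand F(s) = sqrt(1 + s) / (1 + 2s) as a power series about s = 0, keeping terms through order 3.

-91*s^3/16 + 23*s^2/8 - 3*s/2 + 1

Expand each factor separately, then convolve coefficients.
[s^0] = 1;  [s^1] = -3/2;  [s^2] = 23/8;  [s^3] = -91/16.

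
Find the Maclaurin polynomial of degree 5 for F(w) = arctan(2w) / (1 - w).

86*w^5/15 - 2*w^4/3 - 2*w^3/3 + 2*w^2 + 2*w

Use 1/(1 - r) = Σ r^k on the denominator, then take the Cauchy product.
F(0) = 0
F′(0) = 2
F′′(0) = 4
F′′′(0) = -4
F^(4)(0) = -16
F^(5)(0) = 688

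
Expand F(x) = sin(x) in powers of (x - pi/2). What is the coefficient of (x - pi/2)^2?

[(x - pi/2)^0] = 1;  [(x - pi/2)^1] = 0;  [(x - pi/2)^2] = -1/2.
So c_2 = F′′(pi/2)/2! = -1/2.

-1/2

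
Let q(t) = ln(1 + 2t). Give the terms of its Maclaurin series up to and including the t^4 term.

-4*t^4 + 8*t^3/3 - 2*t^2 + 2*t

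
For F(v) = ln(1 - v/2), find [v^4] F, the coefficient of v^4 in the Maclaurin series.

-1/64

F(0) = 0
F′(0) = -1/2
F′′(0) = -1/4
F′′′(0) = -1/4
F^(4)(0) = -3/8
So c_4 = F^(4)(0)/4! = -1/64.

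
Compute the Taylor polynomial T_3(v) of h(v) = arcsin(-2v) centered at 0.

h(0) = 0
h′(0) = -2
h′′(0) = 0
h′′′(0) = -8
The Taylor polynomial is Σ h^(k)(0)/k! · v^k.

-4*v^3/3 - 2*v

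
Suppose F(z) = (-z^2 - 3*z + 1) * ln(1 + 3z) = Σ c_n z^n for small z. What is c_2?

-27/2

Shift and add copies of the series according to the polynomial's terms.
F(0) = 0
F′(0) = 3
F′′(0) = -27
So c_2 = F′′(0)/2! = -27/2.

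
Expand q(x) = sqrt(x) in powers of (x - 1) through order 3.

(x - 1)^3/16 - (x - 1)^2/8 + (x - 1)/2 + 1

q(1) = 1
q′(1) = 1/2
q′′(1) = -1/4
q′′′(1) = 3/8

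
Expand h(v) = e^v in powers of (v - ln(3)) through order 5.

(v - ln(3))^5/40 + (v - ln(3))^4/8 + (v - ln(3))^3/2 + 3*(v - ln(3))^2/2 + 3*(v - ln(3)) + 3

h(ln(3)) = 3
h′(ln(3)) = 3
h′′(ln(3)) = 3
h′′′(ln(3)) = 3
h^(4)(ln(3)) = 3
h^(5)(ln(3)) = 3
The Taylor polynomial is Σ h^(k)(ln(3))/k! · (v - ln(3))^k.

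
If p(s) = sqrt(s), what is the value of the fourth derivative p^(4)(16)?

Use the known series and substitute for the argument.
The coefficient of (s - 16)^4 in the expansion is -5/2097152, so p^(4)(16) = 4! * (-5/2097152) = -15/262144.

-15/262144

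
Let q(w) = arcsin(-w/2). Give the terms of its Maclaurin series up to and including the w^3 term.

-w^3/48 - w/2

Use the known series and substitute for the argument.
q(0) = 0
q′(0) = -1/2
q′′(0) = 0
q′′′(0) = -1/8
Then c_k = q^(k)(0)/k! gives each Taylor coefficient.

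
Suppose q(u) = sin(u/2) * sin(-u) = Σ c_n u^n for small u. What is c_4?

Write out both Maclaurin series and multiply, keeping only the needed powers.
So c_4 = q^(4)(0)/4! = 5/48.

5/48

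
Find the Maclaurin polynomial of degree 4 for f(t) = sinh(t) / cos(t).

2*t^3/3 + t

Write the quotient as an unknown series and match coefficients against numerator = denominator · series.
f(0) = 0
f′(0) = 1
f′′(0) = 0
f′′′(0) = 4
f^(4)(0) = 0
Dividing each by k! gives the coefficients c_0, ..., c_4.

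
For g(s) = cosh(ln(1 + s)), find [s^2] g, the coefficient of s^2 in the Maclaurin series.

1/2

Substitute the inner expansion into the outer series and collect powers.
g(0) = 1
g′(0) = 0
g′′(0) = 1
Dividing each by k! gives the coefficients c_0, ..., c_2.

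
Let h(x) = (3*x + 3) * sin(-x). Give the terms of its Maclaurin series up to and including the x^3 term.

x^3/2 - 3*x^2 - 3*x

Multiply each power in the prefactor through the base expansion.
[x^0] = 0;  [x^1] = -3;  [x^2] = -3;  [x^3] = 1/2.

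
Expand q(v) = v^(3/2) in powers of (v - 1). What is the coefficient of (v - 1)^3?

[(v - 1)^0] = 1;  [(v - 1)^1] = 3/2;  [(v - 1)^2] = 3/8;  [(v - 1)^3] = -1/16.

-1/16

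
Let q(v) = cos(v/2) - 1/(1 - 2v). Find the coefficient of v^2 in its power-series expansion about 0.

-33/8

Combine the two series term by term.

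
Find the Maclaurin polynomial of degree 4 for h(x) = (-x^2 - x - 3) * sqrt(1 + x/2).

Multiply each power in the prefactor through the base expansion.
h(0) = -3
h′(0) = -7/4
h′′(0) = -37/16
h′′′(0) = -93/64
h^(4)(0) = 189/256
Dividing each by k! gives the coefficients c_0, ..., c_4.

63*x^4/2048 - 31*x^3/128 - 37*x^2/32 - 7*x/4 - 3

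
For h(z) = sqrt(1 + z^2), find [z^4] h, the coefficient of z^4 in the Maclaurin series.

Use the known series and substitute for the argument.
h(0) = 1
h′(0) = 0
h′′(0) = 1
h′′′(0) = 0
h^(4)(0) = -3
Dividing each by k! gives the coefficients c_0, ..., c_4.

-1/8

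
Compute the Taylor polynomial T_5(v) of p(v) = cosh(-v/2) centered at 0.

v^4/384 + v^2/8 + 1

[v^0] = 1;  [v^1] = 0;  [v^2] = 1/8;  [v^3] = 0;  [v^4] = 1/384;  [v^5] = 0.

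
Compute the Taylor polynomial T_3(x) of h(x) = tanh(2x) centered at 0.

Compute the successive derivatives at the expansion point and divide by k!.

-8*x^3/3 + 2*x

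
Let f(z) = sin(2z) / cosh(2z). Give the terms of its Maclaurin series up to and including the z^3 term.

-16*z^3/3 + 2*z

Invert the denominator's series and multiply.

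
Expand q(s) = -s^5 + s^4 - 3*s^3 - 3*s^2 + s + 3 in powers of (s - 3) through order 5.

-(s - 3)^5 - 14*(s - 3)^4 - 81*(s - 3)^3 - 246*(s - 3)^2 - 395*(s - 3) - 264

q(3) = -264
q′(3) = -395
q′′(3) = -492
q′′′(3) = -486
q^(4)(3) = -336
q^(5)(3) = -120
The Taylor polynomial is Σ q^(k)(3)/k! · (s - 3)^k.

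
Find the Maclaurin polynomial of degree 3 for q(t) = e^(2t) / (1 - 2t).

64*t^3/3 + 10*t^2 + 4*t + 1

Write out both Maclaurin series and multiply, keeping only the needed powers.
[t^0] = 1;  [t^1] = 4;  [t^2] = 10;  [t^3] = 64/3.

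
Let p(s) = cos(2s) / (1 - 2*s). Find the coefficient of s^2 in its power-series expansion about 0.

Use 1/(1 - r) = Σ r^k on the denominator, then take the Cauchy product.
p(0) = 1
p′(0) = 2
p′′(0) = 4
So c_2 = p′′(0)/2! = 2.

2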